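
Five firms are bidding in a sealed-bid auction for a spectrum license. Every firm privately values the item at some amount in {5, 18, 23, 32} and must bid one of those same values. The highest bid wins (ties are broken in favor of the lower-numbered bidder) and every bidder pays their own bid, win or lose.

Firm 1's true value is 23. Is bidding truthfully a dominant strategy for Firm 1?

No

Consider the case where Firm 2 bids 5, Firm 3 bids 5, Firm 4 bids 5 and Firm 5 bids 5.
Truthful bid 23: wins, pays 23, utility 23 - 23 = 0.
Bid 5 instead: wins, pays 5, utility 23 - 5 = 18.
Since 18 > 0, bidding 5 is strictly better here, so truthful bidding is not dominant.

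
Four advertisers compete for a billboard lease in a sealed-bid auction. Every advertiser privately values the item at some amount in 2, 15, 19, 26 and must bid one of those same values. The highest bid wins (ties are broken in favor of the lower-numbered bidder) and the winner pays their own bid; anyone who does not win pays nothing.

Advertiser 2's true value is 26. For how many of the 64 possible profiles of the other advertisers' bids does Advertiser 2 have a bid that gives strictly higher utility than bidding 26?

Others bid (2, 2, 2): truth gives 0; bid 15 gives 11 > 0. Violating.
Others bid (2, 2, 15): truth gives 0; bid 15 gives 11 > 0. Violating.
Others bid (2, 2, 19): truth gives 0; bid 19 gives 7 > 0. Violating.
Others bid (2, 15, 2): truth gives 0; bid 15 gives 11 > 0. Violating.
Others bid (2, 2, 26): truth gives 0; no alternative beats it.
Others bid (2, 15, 26): truth gives 0; no alternative beats it.
(Checking all 64 profiles: 18 have a profitable deviation, 46 do not.)

18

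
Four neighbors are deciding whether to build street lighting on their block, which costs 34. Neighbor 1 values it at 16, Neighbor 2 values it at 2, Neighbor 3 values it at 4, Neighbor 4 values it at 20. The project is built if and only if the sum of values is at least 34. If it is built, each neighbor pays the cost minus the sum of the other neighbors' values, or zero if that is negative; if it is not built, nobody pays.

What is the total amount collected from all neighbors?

20

Total value 42 ≥ cost 34, so it is built.
Neighbor 1: others sum to 26; max(0, 34 - 26) = 8.
Neighbor 2: others sum to 40; max(0, 34 - 40) = 0.
Neighbor 3: others sum to 38; max(0, 34 - 38) = 0.
Neighbor 4: others sum to 22; max(0, 34 - 22) = 12.
Total collected = 8 + 0 + 0 + 12 = 20.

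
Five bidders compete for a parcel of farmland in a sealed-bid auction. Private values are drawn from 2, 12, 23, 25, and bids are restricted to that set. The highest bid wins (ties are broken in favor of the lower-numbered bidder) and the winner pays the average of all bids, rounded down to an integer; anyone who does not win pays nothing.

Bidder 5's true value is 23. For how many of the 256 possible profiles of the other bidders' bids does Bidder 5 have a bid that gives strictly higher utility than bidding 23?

65

Others bid (2, 2, 2, 2): truth gives 17; bid 12 gives 19 > 17. Violating.
Others bid (2, 2, 2, 23): truth gives 0; bid 25 gives 13 > 0. Violating.
Others bid (2, 2, 12, 23): truth gives 0; bid 25 gives 11 > 0. Violating.
Others bid (2, 2, 23, 2): truth gives 0; bid 25 gives 13 > 0. Violating.
Others bid (2, 2, 2, 12): truth gives 15; no alternative beats it.
Others bid (2, 2, 2, 25): truth gives 0; no alternative beats it.
(Checking all 256 profiles: 65 have a profitable deviation, 191 do not.)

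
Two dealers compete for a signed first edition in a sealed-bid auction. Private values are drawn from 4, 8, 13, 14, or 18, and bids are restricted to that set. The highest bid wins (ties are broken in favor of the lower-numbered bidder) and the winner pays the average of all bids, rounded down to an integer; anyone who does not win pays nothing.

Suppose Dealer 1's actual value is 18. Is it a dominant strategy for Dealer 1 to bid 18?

No

Consider the case where Dealer 2 bids 4.
Truthful bid 18: wins, pays 11, utility 18 - 11 = 7.
Bid 4 instead: wins, pays 4, utility 18 - 4 = 14.
Since 14 > 7, bidding 4 is strictly better here, so truthful bidding is not dominant.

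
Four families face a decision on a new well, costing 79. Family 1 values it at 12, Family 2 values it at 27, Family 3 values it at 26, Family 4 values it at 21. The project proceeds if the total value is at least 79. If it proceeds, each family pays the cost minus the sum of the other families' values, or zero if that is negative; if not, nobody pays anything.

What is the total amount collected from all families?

Total value 86 ≥ cost 79, so it is built.
Family 1: others sum to 74; max(0, 79 - 74) = 5.
Family 2: others sum to 59; max(0, 79 - 59) = 20.
Family 3: others sum to 60; max(0, 79 - 60) = 19.
Family 4: others sum to 65; max(0, 79 - 65) = 14.
Total collected = 5 + 20 + 19 + 14 = 58.

58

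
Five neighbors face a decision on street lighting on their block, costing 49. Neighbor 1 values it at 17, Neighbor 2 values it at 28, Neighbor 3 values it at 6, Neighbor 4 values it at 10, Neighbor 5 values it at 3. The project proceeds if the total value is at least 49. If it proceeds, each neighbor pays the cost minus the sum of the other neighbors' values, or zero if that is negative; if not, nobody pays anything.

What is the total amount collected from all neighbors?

15

Total value 64 ≥ cost 49, so it is built.
Neighbor 1: others sum to 47; max(0, 49 - 47) = 2.
Neighbor 2: others sum to 36; max(0, 49 - 36) = 13.
Neighbor 3: others sum to 58; max(0, 49 - 58) = 0.
Neighbor 4: others sum to 54; max(0, 49 - 54) = 0.
Neighbor 5: others sum to 61; max(0, 49 - 61) = 0.
Total collected = 2 + 13 + 0 + 0 + 0 = 15.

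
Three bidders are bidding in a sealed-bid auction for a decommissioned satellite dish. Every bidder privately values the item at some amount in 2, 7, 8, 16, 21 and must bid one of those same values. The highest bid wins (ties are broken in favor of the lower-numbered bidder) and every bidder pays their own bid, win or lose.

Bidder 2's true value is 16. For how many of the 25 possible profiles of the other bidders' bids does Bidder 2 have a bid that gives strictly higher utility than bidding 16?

19

Others bid (2, 2): truth gives 0; bid 7 gives 9 > 0. Violating.
Others bid (2, 7): truth gives 0; bid 7 gives 9 > 0. Violating.
Others bid (2, 8): truth gives 0; bid 8 gives 8 > 0. Violating.
Others bid (2, 21): truth gives -16; bid 2 gives -2 > -16. Violating.
Others bid (2, 16): truth gives 0; no alternative beats it.
Others bid (7, 16): truth gives 0; no alternative beats it.
(Checking all 25 profiles: 19 have a profitable deviation, 6 do not.)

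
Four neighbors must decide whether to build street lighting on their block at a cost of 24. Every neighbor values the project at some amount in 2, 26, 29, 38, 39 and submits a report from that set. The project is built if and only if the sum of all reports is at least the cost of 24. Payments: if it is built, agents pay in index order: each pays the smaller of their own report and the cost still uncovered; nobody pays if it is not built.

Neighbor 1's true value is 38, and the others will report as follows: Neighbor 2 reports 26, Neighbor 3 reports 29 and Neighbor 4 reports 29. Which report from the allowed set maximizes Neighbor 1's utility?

2

Report 2: project built, pays 2, utility 38 - 2 = 36.
Report 26: project built, pays 24, utility 38 - 24 = 14.
Report 29: project built, pays 24, utility 38 - 24 = 14.
Report 38: project built, pays 24, utility 38 - 24 = 14.
Report 39: project built, pays 24, utility 38 - 24 = 14.
The best choice is 2 with utility 36.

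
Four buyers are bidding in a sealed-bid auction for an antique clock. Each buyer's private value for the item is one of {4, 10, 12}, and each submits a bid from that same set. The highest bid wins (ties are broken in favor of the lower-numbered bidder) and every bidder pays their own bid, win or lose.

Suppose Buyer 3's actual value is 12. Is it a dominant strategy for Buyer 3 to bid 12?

No

Consider the case where Buyer 1 bids 4, Buyer 2 bids 4 and Buyer 4 bids 4.
Truthful bid 12: wins, pays 12, utility 12 - 12 = 0.
Bid 10 instead: wins, pays 10, utility 12 - 10 = 2.
Since 2 > 0, bidding 10 is strictly better here, so truthful bidding is not dominant.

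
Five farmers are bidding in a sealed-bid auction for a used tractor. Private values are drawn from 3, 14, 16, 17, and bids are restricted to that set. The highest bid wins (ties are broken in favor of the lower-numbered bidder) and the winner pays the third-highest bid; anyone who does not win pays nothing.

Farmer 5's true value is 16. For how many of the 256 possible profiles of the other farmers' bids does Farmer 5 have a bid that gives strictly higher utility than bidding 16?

32

Others bid (3, 3, 3, 16): truth gives 0; bid 17 gives 13 > 0. Violating.
Others bid (3, 3, 14, 16): truth gives 0; bid 17 gives 2 > 0. Violating.
Others bid (3, 3, 16, 3): truth gives 0; bid 17 gives 13 > 0. Violating.
Others bid (3, 3, 16, 14): truth gives 0; bid 17 gives 2 > 0. Violating.
Others bid (3, 3, 3, 3): truth gives 13; no alternative beats it.
Others bid (3, 3, 3, 14): truth gives 13; no alternative beats it.
(Checking all 256 profiles: 32 have a profitable deviation, 224 do not.)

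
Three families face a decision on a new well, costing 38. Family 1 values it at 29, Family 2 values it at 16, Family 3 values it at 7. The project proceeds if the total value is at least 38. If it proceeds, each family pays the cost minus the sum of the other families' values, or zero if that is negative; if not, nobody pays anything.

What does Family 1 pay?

Total value 52 ≥ cost 38, so the project is built.
The other families' values sum to 23.
Cost minus that sum is 38 - 23 = 15.

15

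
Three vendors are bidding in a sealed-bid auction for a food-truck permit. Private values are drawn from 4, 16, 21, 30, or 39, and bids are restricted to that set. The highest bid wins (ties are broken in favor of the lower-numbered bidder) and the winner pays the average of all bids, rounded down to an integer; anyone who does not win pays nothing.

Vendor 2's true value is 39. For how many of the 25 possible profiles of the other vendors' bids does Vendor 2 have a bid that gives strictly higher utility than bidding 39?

12

Others bid (4, 4): truth gives 24; bid 16 gives 31 > 24. Violating.
Others bid (4, 16): truth gives 20; bid 16 gives 27 > 20. Violating.
Others bid (4, 21): truth gives 18; bid 21 gives 24 > 18. Violating.
Others bid (4, 30): truth gives 15; bid 30 gives 18 > 15. Violating.
Others bid (4, 39): truth gives 12; no alternative beats it.
Others bid (16, 39): truth gives 8; no alternative beats it.
(Checking all 25 profiles: 12 have a profitable deviation, 13 do not.)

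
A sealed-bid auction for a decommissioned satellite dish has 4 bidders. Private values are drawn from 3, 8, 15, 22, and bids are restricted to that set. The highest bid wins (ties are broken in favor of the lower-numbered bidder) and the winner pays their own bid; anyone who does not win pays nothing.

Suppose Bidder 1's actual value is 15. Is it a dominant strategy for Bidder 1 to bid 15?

No

Consider the case where Bidder 2 bids 3, Bidder 3 bids 3 and Bidder 4 bids 3.
Truthful bid 15: wins, pays 15, utility 15 - 15 = 0.
Bid 3 instead: wins, pays 3, utility 15 - 3 = 12.
Since 12 > 0, bidding 3 is strictly better here, so truthful bidding is not dominant.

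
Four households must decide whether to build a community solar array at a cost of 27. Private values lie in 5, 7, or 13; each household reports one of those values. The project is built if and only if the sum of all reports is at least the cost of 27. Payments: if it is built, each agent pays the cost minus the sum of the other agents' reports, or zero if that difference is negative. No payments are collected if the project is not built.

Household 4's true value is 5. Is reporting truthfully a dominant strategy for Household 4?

Yes

Check each profile of the others' reports and compare truth against every alternative report.
Others report (7, 7, 7): truth gives 0, best alternative gives -1.
Others report (5, 13, 13): truth gives 5, best alternative gives 5.
Others report (7, 7, 13): truth gives 5, best alternative gives 5.
Others report (7, 13, 7): truth gives 5, best alternative gives 5.
Others report (7, 13, 13): truth gives 5, best alternative gives 5.
Others report (13, 5, 13): truth gives 5, best alternative gives 5.
(Remaining 21 profiles checked similarly; truth is weakly best in each.)
In every case the truthful report is at least as good as any alternative, so it is a dominant strategy.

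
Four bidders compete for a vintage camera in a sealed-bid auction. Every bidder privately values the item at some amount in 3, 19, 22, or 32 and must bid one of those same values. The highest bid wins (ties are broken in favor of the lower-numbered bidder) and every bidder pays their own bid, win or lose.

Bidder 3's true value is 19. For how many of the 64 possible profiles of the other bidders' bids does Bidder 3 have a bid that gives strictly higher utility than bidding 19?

62

Others bid (3, 3, 22): truth gives -19; bid 3 gives -3 > -19. Violating.
Others bid (3, 3, 32): truth gives -19; bid 3 gives -3 > -19. Violating.
Others bid (3, 19, 3): truth gives -19; bid 3 gives -3 > -19. Violating.
Others bid (3, 19, 19): truth gives -19; bid 3 gives -3 > -19. Violating.
Others bid (3, 3, 3): truth gives 0; no alternative beats it.
Others bid (3, 3, 19): truth gives 0; no alternative beats it.
(Checking all 64 profiles: 62 have a profitable deviation, 2 do not.)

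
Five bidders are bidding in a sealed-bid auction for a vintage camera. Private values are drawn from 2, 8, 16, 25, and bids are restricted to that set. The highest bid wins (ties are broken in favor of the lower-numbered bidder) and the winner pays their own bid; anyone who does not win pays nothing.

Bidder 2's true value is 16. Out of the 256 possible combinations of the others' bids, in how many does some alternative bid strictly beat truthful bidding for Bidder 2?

Others bid (2, 2, 2, 2): truth gives 0; bid 8 gives 8 > 0. Violating.
Others bid (2, 2, 2, 8): truth gives 0; bid 8 gives 8 > 0. Violating.
Others bid (2, 2, 8, 2): truth gives 0; bid 8 gives 8 > 0. Violating.
Others bid (2, 2, 8, 8): truth gives 0; bid 8 gives 8 > 0. Violating.
Others bid (2, 2, 2, 16): truth gives 0; no alternative beats it.
Others bid (2, 2, 2, 25): truth gives 0; no alternative beats it.
(Checking all 256 profiles: 8 have a profitable deviation, 248 do not.)

8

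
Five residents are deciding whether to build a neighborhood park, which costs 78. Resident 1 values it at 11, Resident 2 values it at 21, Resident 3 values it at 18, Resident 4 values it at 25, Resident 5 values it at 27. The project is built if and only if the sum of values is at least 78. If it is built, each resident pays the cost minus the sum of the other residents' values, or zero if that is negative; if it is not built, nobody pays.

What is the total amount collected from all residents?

Total value 102 ≥ cost 78, so it is built.
Resident 1: others sum to 91; max(0, 78 - 91) = 0.
Resident 2: others sum to 81; max(0, 78 - 81) = 0.
Resident 3: others sum to 84; max(0, 78 - 84) = 0.
Resident 4: others sum to 77; max(0, 78 - 77) = 1.
Resident 5: others sum to 75; max(0, 78 - 75) = 3.
Total collected = 0 + 0 + 0 + 1 + 3 = 4.

4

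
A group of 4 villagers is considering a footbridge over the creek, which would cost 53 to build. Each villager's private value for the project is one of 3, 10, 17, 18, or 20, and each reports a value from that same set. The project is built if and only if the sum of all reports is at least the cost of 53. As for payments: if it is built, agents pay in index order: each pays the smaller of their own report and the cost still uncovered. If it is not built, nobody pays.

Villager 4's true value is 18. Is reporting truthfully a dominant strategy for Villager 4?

Yes

Check each profile of the others' reports and compare truth against every alternative report.
Others report (17, 17, 20): truth gives 18, best alternative gives 18.
Others report (17, 18, 18): truth gives 18, best alternative gives 18.
Others report (17, 18, 20): truth gives 18, best alternative gives 18.
Others report (17, 20, 17): truth gives 18, best alternative gives 18.
Others report (17, 20, 18): truth gives 18, best alternative gives 18.
Others report (17, 20, 20): truth gives 18, best alternative gives 18.
(Remaining 119 profiles checked similarly; truth is weakly best in each.)
In every case the truthful report is at least as good as any alternative, so it is a dominant strategy.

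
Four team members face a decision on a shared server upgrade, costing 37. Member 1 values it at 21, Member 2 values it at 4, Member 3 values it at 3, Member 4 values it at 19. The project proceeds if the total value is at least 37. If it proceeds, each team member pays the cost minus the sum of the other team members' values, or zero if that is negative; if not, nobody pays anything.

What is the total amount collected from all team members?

Total value 47 ≥ cost 37, so it is built.
Member 1: others sum to 26; max(0, 37 - 26) = 11.
Member 2: others sum to 43; max(0, 37 - 43) = 0.
Member 3: others sum to 44; max(0, 37 - 44) = 0.
Member 4: others sum to 28; max(0, 37 - 28) = 9.
Total collected = 11 + 0 + 0 + 9 = 20.

20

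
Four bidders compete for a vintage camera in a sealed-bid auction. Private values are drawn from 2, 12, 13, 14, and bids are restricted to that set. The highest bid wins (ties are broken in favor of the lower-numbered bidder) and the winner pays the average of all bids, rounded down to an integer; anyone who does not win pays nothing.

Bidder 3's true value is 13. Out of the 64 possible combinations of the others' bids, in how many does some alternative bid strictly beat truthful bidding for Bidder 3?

16

Others bid (2, 2, 14): truth gives 0; bid 14 gives 5 > 0. Violating.
Others bid (2, 12, 14): truth gives 0; bid 14 gives 3 > 0. Violating.
Others bid (2, 13, 2): truth gives 0; bid 14 gives 6 > 0. Violating.
Others bid (2, 13, 12): truth gives 0; bid 14 gives 3 > 0. Violating.
Others bid (2, 2, 2): truth gives 9; no alternative beats it.
Others bid (2, 2, 12): truth gives 6; no alternative beats it.
(Checking all 64 profiles: 16 have a profitable deviation, 48 do not.)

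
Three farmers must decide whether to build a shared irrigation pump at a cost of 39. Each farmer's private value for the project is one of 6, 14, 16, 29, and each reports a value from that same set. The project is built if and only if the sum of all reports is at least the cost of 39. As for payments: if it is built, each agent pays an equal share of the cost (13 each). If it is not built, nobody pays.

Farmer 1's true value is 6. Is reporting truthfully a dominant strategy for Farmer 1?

Check each profile of the others' reports and compare truth against every alternative report.
Others report (14, 14): truth gives 0, best alternative gives -7.
Others report (14, 16): truth gives 0, best alternative gives -7.
Others report (16, 14): truth gives 0, best alternative gives -7.
Others report (16, 16): truth gives 0, best alternative gives -7.
Others report (6, 29): truth gives -7, best alternative gives -7.
Others report (14, 29): truth gives -7, best alternative gives -7.
(Remaining 10 profiles checked similarly; truth is weakly best in each.)
In every case the truthful report is at least as good as any alternative, so it is a dominant strategy.

Yes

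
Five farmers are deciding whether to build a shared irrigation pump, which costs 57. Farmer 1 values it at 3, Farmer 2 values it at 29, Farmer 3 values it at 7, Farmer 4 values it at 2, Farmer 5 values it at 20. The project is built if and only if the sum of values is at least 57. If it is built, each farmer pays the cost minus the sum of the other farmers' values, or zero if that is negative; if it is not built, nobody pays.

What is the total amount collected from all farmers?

44

Total value 61 ≥ cost 57, so it is built.
Farmer 1: others sum to 58; max(0, 57 - 58) = 0.
Farmer 2: others sum to 32; max(0, 57 - 32) = 25.
Farmer 3: others sum to 54; max(0, 57 - 54) = 3.
Farmer 4: others sum to 59; max(0, 57 - 59) = 0.
Farmer 5: others sum to 41; max(0, 57 - 41) = 16.
Total collected = 0 + 25 + 3 + 0 + 16 = 44.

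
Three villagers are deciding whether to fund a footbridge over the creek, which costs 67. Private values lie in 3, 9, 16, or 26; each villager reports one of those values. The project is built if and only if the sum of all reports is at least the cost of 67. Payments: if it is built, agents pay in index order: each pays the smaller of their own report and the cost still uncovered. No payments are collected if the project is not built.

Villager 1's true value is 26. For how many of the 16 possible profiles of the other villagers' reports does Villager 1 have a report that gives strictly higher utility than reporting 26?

Others report (26, 26): truth gives 0; report 16 gives 10 > 0. Violating.
Others report (3, 3): truth gives 0; no alternative beats it.
Others report (3, 9): truth gives 0; no alternative beats it.
(Checking all 16 profiles: 1 has a profitable deviation, 15 do not.)

1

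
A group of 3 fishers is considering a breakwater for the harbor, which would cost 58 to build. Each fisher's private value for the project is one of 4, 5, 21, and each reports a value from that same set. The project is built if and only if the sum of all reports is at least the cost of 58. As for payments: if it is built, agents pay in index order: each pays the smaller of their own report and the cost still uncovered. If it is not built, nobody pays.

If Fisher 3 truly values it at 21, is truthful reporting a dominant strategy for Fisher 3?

Check each profile of the others' reports and compare truth against every alternative report.
Others report (21, 21): truth gives 5, best alternative gives 0.
Others report (4, 4): truth gives 0, best alternative gives 0.
Others report (4, 5): truth gives 0, best alternative gives 0.
Others report (4, 21): truth gives 0, best alternative gives 0.
Others report (5, 4): truth gives 0, best alternative gives 0.
Others report (5, 5): truth gives 0, best alternative gives 0.
(Remaining 3 profiles checked similarly; truth is weakly best in each.)
In every case the truthful report is at least as good as any alternative, so it is a dominant strategy.

Yes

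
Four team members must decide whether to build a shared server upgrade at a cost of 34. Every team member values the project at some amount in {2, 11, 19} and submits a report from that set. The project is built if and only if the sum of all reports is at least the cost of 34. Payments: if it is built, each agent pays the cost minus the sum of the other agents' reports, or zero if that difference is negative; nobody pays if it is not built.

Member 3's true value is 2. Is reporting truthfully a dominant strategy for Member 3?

Check each profile of the others' reports and compare truth against every alternative report.
Others report (2, 2, 19): truth gives 0, best alternative gives -9.
Others report (2, 19, 2): truth gives 0, best alternative gives -9.
Others report (19, 2, 2): truth gives 0, best alternative gives -9.
Others report (2, 11, 11): truth gives 0, best alternative gives -8.
Others report (11, 2, 11): truth gives 0, best alternative gives -8.
Others report (11, 11, 2): truth gives 0, best alternative gives -8.
(Remaining 21 profiles checked similarly; truth is weakly best in each.)
In every case the truthful report is at least as good as any alternative, so it is a dominant strategy.

Yes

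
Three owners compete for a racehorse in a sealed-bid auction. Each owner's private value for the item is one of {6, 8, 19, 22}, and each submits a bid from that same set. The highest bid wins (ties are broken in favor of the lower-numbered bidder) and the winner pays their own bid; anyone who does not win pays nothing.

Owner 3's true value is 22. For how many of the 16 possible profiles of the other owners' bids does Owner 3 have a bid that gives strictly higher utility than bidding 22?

4

Others bid (6, 6): truth gives 0; bid 8 gives 14 > 0. Violating.
Others bid (6, 8): truth gives 0; bid 19 gives 3 > 0. Violating.
Others bid (8, 6): truth gives 0; bid 19 gives 3 > 0. Violating.
Others bid (8, 8): truth gives 0; bid 19 gives 3 > 0. Violating.
Others bid (6, 19): truth gives 0; no alternative beats it.
Others bid (6, 22): truth gives 0; no alternative beats it.
(Checking all 16 profiles: 4 have a profitable deviation, 12 do not.)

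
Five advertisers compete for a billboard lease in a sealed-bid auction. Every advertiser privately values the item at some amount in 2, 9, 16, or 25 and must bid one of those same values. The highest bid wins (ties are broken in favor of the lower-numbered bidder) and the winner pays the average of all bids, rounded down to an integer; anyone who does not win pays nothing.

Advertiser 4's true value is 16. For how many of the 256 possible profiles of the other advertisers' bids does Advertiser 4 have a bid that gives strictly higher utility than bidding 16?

Others bid (2, 2, 2, 2): truth gives 12; bid 9 gives 13 > 12. Violating.
Others bid (2, 2, 2, 9): truth gives 10; bid 9 gives 12 > 10. Violating.
Others bid (2, 2, 2, 25): truth gives 0; bid 25 gives 5 > 0. Violating.
Others bid (2, 2, 9, 25): truth gives 0; bid 25 gives 4 > 0. Violating.
Others bid (2, 2, 2, 16): truth gives 9; no alternative beats it.
Others bid (2, 2, 9, 2): truth gives 10; no alternative beats it.
(Checking all 256 profiles: 71 have a profitable deviation, 185 do not.)

71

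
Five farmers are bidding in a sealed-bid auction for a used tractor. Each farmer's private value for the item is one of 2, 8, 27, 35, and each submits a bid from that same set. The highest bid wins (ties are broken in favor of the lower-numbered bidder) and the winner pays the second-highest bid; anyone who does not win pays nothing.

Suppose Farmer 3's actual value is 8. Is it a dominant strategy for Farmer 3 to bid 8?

Check each profile of the others' bids and compare truth against every alternative bid.
Others bid (2, 2, 2, 2): truth gives 6, best alternative gives 6.
Others bid (2, 2, 2, 8): truth gives 0, best alternative gives 0.
Others bid (2, 2, 2, 27): truth gives 0, best alternative gives 0.
Others bid (2, 2, 2, 35): truth gives 0, best alternative gives 0.
Others bid (2, 2, 8, 2): truth gives 0, best alternative gives 0.
Others bid (2, 2, 8, 8): truth gives 0, best alternative gives 0.
(Remaining 250 profiles checked similarly; truth is weakly best in each.)
In every case the truthful bid is at least as good as any alternative, so it is a dominant strategy.

Yes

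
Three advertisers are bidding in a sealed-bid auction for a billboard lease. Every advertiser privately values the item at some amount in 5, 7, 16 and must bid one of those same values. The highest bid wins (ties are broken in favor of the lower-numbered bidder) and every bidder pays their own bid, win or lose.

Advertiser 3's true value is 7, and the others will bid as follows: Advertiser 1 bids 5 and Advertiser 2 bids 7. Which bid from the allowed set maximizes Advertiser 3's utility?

Bid 5: loses but pays 5, utility -5.
Bid 7: loses but pays 7, utility -7.
Bid 16: wins, pays 16, utility 7 - 16 = -9.
The best choice is 5 with utility -5.

5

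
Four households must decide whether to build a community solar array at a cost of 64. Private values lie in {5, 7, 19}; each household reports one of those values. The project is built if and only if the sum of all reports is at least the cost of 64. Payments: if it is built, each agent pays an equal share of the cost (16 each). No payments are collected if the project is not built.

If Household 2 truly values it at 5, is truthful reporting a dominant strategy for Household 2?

Yes

Check each profile of the others' reports and compare truth against every alternative report.
Others report (19, 19, 19): truth gives 0, best alternative gives -11.
Others report (5, 5, 5): truth gives 0, best alternative gives 0.
Others report (5, 5, 7): truth gives 0, best alternative gives 0.
Others report (5, 5, 19): truth gives 0, best alternative gives 0.
Others report (5, 7, 5): truth gives 0, best alternative gives 0.
Others report (5, 7, 7): truth gives 0, best alternative gives 0.
(Remaining 21 profiles checked similarly; truth is weakly best in each.)
In every case the truthful report is at least as good as any alternative, so it is a dominant strategy.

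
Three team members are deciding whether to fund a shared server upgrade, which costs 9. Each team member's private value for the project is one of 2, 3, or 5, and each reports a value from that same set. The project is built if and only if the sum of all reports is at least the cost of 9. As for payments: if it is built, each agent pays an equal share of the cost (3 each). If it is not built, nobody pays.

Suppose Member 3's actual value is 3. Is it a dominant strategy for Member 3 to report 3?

Check each profile of the others' reports and compare truth against every alternative report.
Others report (2, 2): truth gives 0, best alternative gives 0.
Others report (2, 3): truth gives 0, best alternative gives 0.
Others report (2, 5): truth gives 0, best alternative gives 0.
Others report (3, 2): truth gives 0, best alternative gives 0.
Others report (3, 3): truth gives 0, best alternative gives 0.
Others report (3, 5): truth gives 0, best alternative gives 0.
(Remaining 3 profiles checked similarly; truth is weakly best in each.)
In every case the truthful report is at least as good as any alternative, so it is a dominant strategy.

Yes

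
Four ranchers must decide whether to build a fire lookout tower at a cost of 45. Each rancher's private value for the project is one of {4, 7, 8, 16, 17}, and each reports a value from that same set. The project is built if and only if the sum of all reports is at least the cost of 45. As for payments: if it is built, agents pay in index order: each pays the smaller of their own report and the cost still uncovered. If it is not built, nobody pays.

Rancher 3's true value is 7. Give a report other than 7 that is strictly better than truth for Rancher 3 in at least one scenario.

Suppose Rancher 1 reports 7, Rancher 2 reports 17 and Rancher 4 reports 17.
Report 7: project built, pays 7, utility 7 - 7 = 0.
Report 4: project built, pays 4, utility 7 - 4 = 3.
So reporting 4 beats truth here (3 > 0).

4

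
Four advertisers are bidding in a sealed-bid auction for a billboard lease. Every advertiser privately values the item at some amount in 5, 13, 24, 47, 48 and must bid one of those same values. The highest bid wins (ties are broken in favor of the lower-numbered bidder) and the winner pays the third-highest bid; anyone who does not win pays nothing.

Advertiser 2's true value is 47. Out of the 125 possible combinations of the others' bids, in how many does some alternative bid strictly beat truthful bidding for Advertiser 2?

Others bid (5, 5, 48): truth gives 0; bid 48 gives 42 > 0. Violating.
Others bid (5, 13, 48): truth gives 0; bid 48 gives 34 > 0. Violating.
Others bid (5, 24, 48): truth gives 0; bid 48 gives 23 > 0. Violating.
Others bid (5, 48, 5): truth gives 0; bid 48 gives 42 > 0. Violating.
Others bid (5, 5, 5): truth gives 42; no alternative beats it.
Others bid (5, 5, 13): truth gives 42; no alternative beats it.
(Checking all 125 profiles: 27 have a profitable deviation, 98 do not.)

27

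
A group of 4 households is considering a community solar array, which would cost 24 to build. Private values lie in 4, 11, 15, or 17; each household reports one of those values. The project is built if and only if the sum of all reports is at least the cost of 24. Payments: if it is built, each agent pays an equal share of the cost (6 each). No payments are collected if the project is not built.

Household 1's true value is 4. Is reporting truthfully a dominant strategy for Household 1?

Check each profile of the others' reports and compare truth against every alternative report.
Others report (4, 4, 11): truth gives 0, best alternative gives -2.
Others report (4, 11, 4): truth gives 0, best alternative gives -2.
Others report (11, 4, 4): truth gives 0, best alternative gives -2.
Others report (4, 4, 15): truth gives -2, best alternative gives -2.
Others report (4, 4, 17): truth gives -2, best alternative gives -2.
Others report (4, 11, 11): truth gives -2, best alternative gives -2.
(Remaining 58 profiles checked similarly; truth is weakly best in each.)
In every case the truthful report is at least as good as any alternative, so it is a dominant strategy.

Yes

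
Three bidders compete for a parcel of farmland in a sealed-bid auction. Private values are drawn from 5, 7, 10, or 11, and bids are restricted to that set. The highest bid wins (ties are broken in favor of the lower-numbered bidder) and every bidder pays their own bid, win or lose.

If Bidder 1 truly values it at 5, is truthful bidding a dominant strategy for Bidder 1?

No

Consider the case where Bidder 2 bids 5 and Bidder 3 bids 7.
Truthful bid 5: loses but pays 5, utility -5.
Bid 7 instead: wins, pays 7, utility 5 - 7 = -2.
Since -2 > -5, bidding 7 is strictly better here, so truthful bidding is not dominant.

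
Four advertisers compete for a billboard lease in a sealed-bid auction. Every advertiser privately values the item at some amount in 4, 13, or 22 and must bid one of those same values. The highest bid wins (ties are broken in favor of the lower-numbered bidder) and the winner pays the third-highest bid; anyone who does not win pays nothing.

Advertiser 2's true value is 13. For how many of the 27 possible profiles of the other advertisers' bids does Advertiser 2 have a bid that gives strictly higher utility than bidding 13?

Others bid (4, 4, 22): truth gives 0; bid 22 gives 9 > 0. Violating.
Others bid (4, 22, 4): truth gives 0; bid 22 gives 9 > 0. Violating.
Others bid (13, 4, 4): truth gives 0; bid 22 gives 9 > 0. Violating.
Others bid (4, 4, 4): truth gives 9; no alternative beats it.
Others bid (4, 4, 13): truth gives 9; no alternative beats it.
(Checking all 27 profiles: 3 have a profitable deviation, 24 do not.)

3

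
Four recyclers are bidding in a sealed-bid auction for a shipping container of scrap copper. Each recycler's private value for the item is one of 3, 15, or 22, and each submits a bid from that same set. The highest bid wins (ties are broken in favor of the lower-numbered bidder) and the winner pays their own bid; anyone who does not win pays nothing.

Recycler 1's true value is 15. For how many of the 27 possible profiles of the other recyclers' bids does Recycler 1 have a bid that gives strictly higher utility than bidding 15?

Others bid (3, 3, 3): truth gives 0; bid 3 gives 12 > 0. Violating.
Others bid (3, 3, 15): truth gives 0; no alternative beats it.
Others bid (3, 3, 22): truth gives 0; no alternative beats it.
(Checking all 27 profiles: 1 has a profitable deviation, 26 do not.)

1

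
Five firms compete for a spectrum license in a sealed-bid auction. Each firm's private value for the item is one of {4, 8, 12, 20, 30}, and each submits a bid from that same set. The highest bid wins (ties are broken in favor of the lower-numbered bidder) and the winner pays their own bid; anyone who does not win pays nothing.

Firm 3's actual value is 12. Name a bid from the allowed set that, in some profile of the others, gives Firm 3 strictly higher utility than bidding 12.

Suppose Firm 1 bids 4, Firm 2 bids 4, Firm 4 bids 4 and Firm 5 bids 4.
Bid 12: wins, pays 12, utility 12 - 12 = 0.
Bid 8: wins, pays 8, utility 12 - 8 = 4.
So bidding 8 beats truth here (4 > 0).

8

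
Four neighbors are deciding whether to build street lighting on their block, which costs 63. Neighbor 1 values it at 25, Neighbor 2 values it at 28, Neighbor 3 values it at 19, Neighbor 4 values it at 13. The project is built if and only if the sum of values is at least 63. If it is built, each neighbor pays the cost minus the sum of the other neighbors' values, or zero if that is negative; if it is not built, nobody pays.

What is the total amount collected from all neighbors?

9

Total value 85 ≥ cost 63, so it is built.
Neighbor 1: others sum to 60; max(0, 63 - 60) = 3.
Neighbor 2: others sum to 57; max(0, 63 - 57) = 6.
Neighbor 3: others sum to 66; max(0, 63 - 66) = 0.
Neighbor 4: others sum to 72; max(0, 63 - 72) = 0.
Total collected = 3 + 6 + 0 + 0 = 9.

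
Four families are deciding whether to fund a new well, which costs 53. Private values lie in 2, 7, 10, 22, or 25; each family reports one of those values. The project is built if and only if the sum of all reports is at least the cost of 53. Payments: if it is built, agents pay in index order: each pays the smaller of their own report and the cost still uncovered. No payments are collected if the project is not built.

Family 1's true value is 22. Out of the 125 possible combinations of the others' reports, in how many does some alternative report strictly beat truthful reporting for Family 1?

47

Others report (2, 22, 22): truth gives 0; report 7 gives 15 > 0. Violating.
Others report (2, 22, 25): truth gives 0; report 7 gives 15 > 0. Violating.
Others report (2, 25, 22): truth gives 0; report 7 gives 15 > 0. Violating.
Others report (2, 25, 25): truth gives 0; report 2 gives 20 > 0. Violating.
Others report (2, 2, 2): truth gives 0; no alternative beats it.
Others report (2, 2, 7): truth gives 0; no alternative beats it.
(Checking all 125 profiles: 47 have a profitable deviation, 78 do not.)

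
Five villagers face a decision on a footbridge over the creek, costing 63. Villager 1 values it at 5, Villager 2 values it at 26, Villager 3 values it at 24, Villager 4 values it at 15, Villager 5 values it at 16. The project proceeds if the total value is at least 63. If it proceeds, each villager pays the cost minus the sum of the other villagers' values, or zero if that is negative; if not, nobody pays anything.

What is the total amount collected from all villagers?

4

Total value 86 ≥ cost 63, so it is built.
Villager 1: others sum to 81; max(0, 63 - 81) = 0.
Villager 2: others sum to 60; max(0, 63 - 60) = 3.
Villager 3: others sum to 62; max(0, 63 - 62) = 1.
Villager 4: others sum to 71; max(0, 63 - 71) = 0.
Villager 5: others sum to 70; max(0, 63 - 70) = 0.
Total collected = 0 + 3 + 1 + 0 + 0 = 4.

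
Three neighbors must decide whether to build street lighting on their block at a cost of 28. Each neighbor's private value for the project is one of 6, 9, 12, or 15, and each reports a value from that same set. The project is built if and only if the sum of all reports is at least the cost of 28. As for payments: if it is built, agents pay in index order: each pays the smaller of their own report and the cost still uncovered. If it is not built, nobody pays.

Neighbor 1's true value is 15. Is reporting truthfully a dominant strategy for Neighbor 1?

No

Consider the case where Neighbor 2 reports 6 and Neighbor 3 reports 12.
Truthful report 15: project built, pays 15, utility 15 - 15 = 0.
Report 12 instead: project built, pays 12, utility 15 - 12 = 3.
Since 3 > 0, reporting 12 is strictly better here, so truthful reporting is not dominant.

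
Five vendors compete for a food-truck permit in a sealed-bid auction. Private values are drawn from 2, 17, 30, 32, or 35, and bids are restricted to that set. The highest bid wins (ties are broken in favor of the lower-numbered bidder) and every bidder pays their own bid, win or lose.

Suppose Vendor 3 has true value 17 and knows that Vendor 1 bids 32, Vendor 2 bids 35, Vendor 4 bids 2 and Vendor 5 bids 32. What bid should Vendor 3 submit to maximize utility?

Bid 2: loses but pays 2, utility -2.
Bid 17: loses but pays 17, utility -17.
Bid 30: loses but pays 30, utility -30.
Bid 32: loses but pays 32, utility -32.
Bid 35: loses but pays 35, utility -35.
The best choice is 2 with utility -2.

2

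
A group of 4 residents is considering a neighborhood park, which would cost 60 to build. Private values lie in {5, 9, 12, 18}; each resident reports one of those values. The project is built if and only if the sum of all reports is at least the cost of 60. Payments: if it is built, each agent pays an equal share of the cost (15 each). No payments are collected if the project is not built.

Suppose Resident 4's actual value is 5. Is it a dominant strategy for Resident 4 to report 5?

Check each profile of the others' reports and compare truth against every alternative report.
Others report (18, 18, 18): truth gives 0, best alternative gives -10.
Others report (5, 5, 5): truth gives 0, best alternative gives 0.
Others report (5, 5, 9): truth gives 0, best alternative gives 0.
Others report (5, 5, 12): truth gives 0, best alternative gives 0.
Others report (5, 5, 18): truth gives 0, best alternative gives 0.
Others report (5, 9, 5): truth gives 0, best alternative gives 0.
(Remaining 58 profiles checked similarly; truth is weakly best in each.)
In every case the truthful report is at least as good as any alternative, so it is a dominant strategy.

Yes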